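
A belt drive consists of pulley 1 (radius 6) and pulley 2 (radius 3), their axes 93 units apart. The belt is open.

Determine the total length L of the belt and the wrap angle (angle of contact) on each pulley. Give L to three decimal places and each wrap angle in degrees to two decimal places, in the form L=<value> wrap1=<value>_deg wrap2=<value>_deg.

open belt: β = asin((r2−r1)/C) = asin(-3/93) = -1.8486°
wrap1 = π − 2β = 183.6971°
wrap2 = π + 2β = 176.3029°
tangent length = C·cosβ = 92.9516
L = r1·wrap1 + r2·wrap2 + 2·C·cosβ = 6·3.2061 + 3·3.0771 + 2·92.9516 = 214.3711

L=214.371 wrap1=183.70_deg wrap2=176.30_deg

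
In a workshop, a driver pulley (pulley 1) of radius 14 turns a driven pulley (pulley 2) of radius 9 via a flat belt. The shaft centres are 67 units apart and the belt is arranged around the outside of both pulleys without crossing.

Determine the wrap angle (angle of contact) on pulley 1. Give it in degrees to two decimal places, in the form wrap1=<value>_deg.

wrap1=188.56_deg

open belt: β = asin((r2−r1)/C) = asin(-5/67) = -4.2798°
wrap1 = π − 2β = 188.5596°
wrap2 = π + 2β = 171.4404°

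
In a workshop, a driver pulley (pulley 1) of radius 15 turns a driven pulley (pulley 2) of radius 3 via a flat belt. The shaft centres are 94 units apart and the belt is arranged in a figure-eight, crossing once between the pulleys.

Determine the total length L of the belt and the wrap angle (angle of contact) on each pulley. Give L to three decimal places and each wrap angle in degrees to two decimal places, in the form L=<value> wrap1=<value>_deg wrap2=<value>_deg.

crossed belt: β = asin((r1+r2)/C) = asin(18/94) = 11.0397°
wrap1 = wrap2 = π + 2β = 202.0794°
tangent length = C·cosβ = 92.2605
L = (r1+r2)·wrap + 2·C·cosβ = 18·3.5270 + 2·92.2605 = 248.0061

L=248.006 wrap1=202.08_deg wrap2=202.08_deg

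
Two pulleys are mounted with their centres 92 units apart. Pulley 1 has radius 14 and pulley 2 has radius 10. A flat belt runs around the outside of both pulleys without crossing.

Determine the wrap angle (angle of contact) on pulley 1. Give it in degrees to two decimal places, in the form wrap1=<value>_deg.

open belt: β = asin((r2−r1)/C) = asin(-4/92) = -2.4919°
wrap1 = π − 2β = 184.9838°
wrap2 = π + 2β = 175.0162°

wrap1=184.98_deg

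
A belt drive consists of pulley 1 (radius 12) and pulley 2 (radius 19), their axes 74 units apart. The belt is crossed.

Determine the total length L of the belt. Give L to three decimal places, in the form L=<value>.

crossed belt: β = asin((r1+r2)/C) = asin(31/74) = 24.7664°
wrap1 = wrap2 = π + 2β = 229.5327°
tangent length = C·cosβ = 67.1937
L = (r1+r2)·wrap + 2·C·cosβ = 31·4.0061 + 2·67.1937 = 258.5766

L=258.577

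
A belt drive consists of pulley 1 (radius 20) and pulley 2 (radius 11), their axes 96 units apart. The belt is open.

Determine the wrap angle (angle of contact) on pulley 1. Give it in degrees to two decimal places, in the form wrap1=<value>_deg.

open belt: β = asin((r2−r1)/C) = asin(-9/96) = -5.3794°
wrap1 = π − 2β = 190.7588°
wrap2 = π + 2β = 169.2412°

wrap1=190.76_deg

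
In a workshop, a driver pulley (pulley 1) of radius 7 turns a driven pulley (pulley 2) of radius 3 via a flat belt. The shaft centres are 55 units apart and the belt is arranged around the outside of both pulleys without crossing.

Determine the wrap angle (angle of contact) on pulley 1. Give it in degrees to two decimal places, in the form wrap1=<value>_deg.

wrap1=188.34_deg

open belt: β = asin((r2−r1)/C) = asin(-4/55) = -4.1706°
wrap1 = π − 2β = 188.3413°
wrap2 = π + 2β = 171.6587°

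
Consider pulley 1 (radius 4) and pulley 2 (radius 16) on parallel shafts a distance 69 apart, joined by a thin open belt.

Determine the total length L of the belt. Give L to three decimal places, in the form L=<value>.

L=202.924

open belt: β = asin((r2−r1)/C) = asin(12/69) = 10.0154°
wrap1 = π − 2β = 159.9692°
wrap2 = π + 2β = 200.0308°
tangent length = C·cosβ = 67.9485
L = r1·wrap1 + r2·wrap2 + 2·C·cosβ = 4·2.7920 + 16·3.4912 + 2·67.9485 = 202.9241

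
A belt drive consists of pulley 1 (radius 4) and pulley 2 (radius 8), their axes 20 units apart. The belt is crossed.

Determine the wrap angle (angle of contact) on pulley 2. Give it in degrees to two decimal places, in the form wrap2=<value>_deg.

wrap2=253.74_deg

crossed belt: β = asin((r1+r2)/C) = asin(12/20) = 36.8699°
wrap1 = wrap2 = π + 2β = 253.7398°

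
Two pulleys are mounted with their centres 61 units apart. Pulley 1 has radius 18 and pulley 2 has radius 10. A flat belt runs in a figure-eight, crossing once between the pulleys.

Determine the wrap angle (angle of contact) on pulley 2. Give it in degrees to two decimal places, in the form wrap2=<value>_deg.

wrap2=234.65_deg

crossed belt: β = asin((r1+r2)/C) = asin(28/61) = 27.3237°
wrap1 = wrap2 = π + 2β = 234.6473°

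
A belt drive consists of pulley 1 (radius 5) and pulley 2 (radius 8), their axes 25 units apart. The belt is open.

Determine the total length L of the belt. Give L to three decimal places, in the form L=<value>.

L=91.201

open belt: β = asin((r2−r1)/C) = asin(3/25) = 6.8921°
wrap1 = π − 2β = 166.2158°
wrap2 = π + 2β = 193.7842°
tangent length = C·cosβ = 24.8193
L = r1·wrap1 + r2·wrap2 + 2·C·cosβ = 5·2.9010 + 8·3.3822 + 2·24.8193 = 91.2011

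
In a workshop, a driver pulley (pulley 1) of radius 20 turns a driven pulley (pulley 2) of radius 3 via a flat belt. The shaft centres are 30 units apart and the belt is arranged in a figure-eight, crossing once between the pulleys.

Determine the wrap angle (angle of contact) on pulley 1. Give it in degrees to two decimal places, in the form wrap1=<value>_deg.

crossed belt: β = asin((r1+r2)/C) = asin(23/30) = 50.0555°
wrap1 = wrap2 = π + 2β = 280.1110°

wrap1=280.11_deg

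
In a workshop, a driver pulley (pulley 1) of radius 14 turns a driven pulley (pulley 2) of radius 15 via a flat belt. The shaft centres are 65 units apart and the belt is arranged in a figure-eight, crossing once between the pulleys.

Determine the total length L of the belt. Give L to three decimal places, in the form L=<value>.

crossed belt: β = asin((r1+r2)/C) = asin(29/65) = 26.4972°
wrap1 = wrap2 = π + 2β = 232.9944°
tangent length = C·cosβ = 58.1722
L = (r1+r2)·wrap + 2·C·cosβ = 29·4.0665 + 2·58.1722 = 234.2734

L=234.273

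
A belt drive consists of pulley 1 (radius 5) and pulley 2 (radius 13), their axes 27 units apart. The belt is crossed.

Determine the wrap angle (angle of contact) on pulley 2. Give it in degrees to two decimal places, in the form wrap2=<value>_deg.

crossed belt: β = asin((r1+r2)/C) = asin(18/27) = 41.8103°
wrap1 = wrap2 = π + 2β = 263.6206°

wrap2=263.62_deg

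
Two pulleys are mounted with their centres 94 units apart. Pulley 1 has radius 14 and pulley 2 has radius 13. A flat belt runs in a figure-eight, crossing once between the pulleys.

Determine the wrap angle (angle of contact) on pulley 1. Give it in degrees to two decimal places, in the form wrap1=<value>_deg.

wrap1=213.38_deg

crossed belt: β = asin((r1+r2)/C) = asin(27/94) = 16.6924°
wrap1 = wrap2 = π + 2β = 213.3849°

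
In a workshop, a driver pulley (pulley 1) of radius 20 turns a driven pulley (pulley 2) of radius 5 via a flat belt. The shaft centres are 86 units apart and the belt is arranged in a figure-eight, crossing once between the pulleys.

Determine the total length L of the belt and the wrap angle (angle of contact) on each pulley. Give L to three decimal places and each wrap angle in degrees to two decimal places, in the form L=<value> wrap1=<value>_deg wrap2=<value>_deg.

crossed belt: β = asin((r1+r2)/C) = asin(25/86) = 16.8997°
wrap1 = wrap2 = π + 2β = 213.7995°
tangent length = C·cosβ = 82.2861
L = (r1+r2)·wrap + 2·C·cosβ = 25·3.7315 + 2·82.2861 = 257.8598

L=257.860 wrap1=213.80_deg wrap2=213.80_deg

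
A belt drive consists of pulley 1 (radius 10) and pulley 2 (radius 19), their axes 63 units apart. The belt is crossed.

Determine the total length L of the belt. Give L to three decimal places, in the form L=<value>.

crossed belt: β = asin((r1+r2)/C) = asin(29/63) = 27.4076°
wrap1 = wrap2 = π + 2β = 234.8152°
tangent length = C·cosβ = 55.9285
L = (r1+r2)·wrap + 2·C·cosβ = 29·4.0983 + 2·55.9285 = 230.7077

L=230.708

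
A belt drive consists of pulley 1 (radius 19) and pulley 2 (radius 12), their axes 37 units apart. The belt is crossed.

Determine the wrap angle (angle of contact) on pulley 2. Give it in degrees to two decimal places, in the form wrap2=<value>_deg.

wrap2=293.83_deg

crossed belt: β = asin((r1+r2)/C) = asin(31/37) = 56.9125°
wrap1 = wrap2 = π + 2β = 293.8250°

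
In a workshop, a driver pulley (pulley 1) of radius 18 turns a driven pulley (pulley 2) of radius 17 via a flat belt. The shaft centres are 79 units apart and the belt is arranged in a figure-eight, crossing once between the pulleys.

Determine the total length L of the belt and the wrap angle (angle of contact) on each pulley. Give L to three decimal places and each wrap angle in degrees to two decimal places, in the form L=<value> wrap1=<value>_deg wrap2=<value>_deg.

L=283.732 wrap1=232.60_deg wrap2=232.60_deg

crossed belt: β = asin((r1+r2)/C) = asin(35/79) = 26.2979°
wrap1 = wrap2 = π + 2β = 232.5958°
tangent length = C·cosβ = 70.8237
L = (r1+r2)·wrap + 2·C·cosβ = 35·4.0596 + 2·70.8237 = 283.7321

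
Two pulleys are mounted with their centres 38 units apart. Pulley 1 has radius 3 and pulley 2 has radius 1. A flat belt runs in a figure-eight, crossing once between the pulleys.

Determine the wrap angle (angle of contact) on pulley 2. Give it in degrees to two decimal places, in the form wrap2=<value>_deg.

wrap2=192.08_deg

crossed belt: β = asin((r1+r2)/C) = asin(4/38) = 6.0423°
wrap1 = wrap2 = π + 2β = 192.0847°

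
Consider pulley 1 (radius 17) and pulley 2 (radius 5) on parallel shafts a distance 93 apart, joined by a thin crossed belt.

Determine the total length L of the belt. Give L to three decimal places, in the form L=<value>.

crossed belt: β = asin((r1+r2)/C) = asin(22/93) = 13.6835°
wrap1 = wrap2 = π + 2β = 207.3671°
tangent length = C·cosβ = 90.3604
L = (r1+r2)·wrap + 2·C·cosβ = 22·3.6192 + 2·90.3604 = 260.3440

L=260.344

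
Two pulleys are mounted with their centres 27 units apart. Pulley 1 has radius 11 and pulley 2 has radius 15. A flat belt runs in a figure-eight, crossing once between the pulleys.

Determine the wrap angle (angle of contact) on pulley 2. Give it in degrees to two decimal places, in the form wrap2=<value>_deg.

crossed belt: β = asin((r1+r2)/C) = asin(26/27) = 74.3575°
wrap1 = wrap2 = π + 2β = 328.7151°

wrap2=328.72_deg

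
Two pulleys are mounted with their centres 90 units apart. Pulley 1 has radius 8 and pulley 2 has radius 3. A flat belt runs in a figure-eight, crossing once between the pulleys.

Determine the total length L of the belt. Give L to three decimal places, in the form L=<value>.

L=215.904

crossed belt: β = asin((r1+r2)/C) = asin(11/90) = 7.0204°
wrap1 = wrap2 = π + 2β = 194.0407°
tangent length = C·cosβ = 89.3252
L = (r1+r2)·wrap + 2·C·cosβ = 11·3.3866 + 2·89.3252 = 215.9036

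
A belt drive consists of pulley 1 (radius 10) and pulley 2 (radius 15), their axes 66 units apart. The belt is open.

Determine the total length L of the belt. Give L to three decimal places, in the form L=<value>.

open belt: β = asin((r2−r1)/C) = asin(5/66) = 4.3448°
wrap1 = π − 2β = 171.3105°
wrap2 = π + 2β = 188.6895°
tangent length = C·cosβ = 65.8103
L = r1·wrap1 + r2·wrap2 + 2·C·cosβ = 10·2.9899 + 15·3.2933 + 2·65.8103 = 210.9188

L=210.919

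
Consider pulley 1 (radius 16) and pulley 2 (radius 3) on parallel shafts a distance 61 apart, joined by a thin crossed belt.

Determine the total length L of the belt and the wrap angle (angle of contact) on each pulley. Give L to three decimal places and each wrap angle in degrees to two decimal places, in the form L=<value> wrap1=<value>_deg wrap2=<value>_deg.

L=187.658 wrap1=216.30_deg wrap2=216.30_deg

crossed belt: β = asin((r1+r2)/C) = asin(19/61) = 18.1482°
wrap1 = wrap2 = π + 2β = 216.2963°
tangent length = C·cosβ = 57.9655
L = (r1+r2)·wrap + 2·C·cosβ = 19·3.7751 + 2·57.9655 = 187.6576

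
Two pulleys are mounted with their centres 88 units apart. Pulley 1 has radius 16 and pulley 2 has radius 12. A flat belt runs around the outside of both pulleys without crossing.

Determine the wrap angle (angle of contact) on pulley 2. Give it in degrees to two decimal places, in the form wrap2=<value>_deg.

open belt: β = asin((r2−r1)/C) = asin(-4/88) = -2.6053°
wrap1 = π − 2β = 185.2105°
wrap2 = π + 2β = 174.7895°

wrap2=174.79_deg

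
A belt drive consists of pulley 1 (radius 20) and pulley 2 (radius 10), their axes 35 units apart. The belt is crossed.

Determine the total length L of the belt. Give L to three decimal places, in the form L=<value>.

crossed belt: β = asin((r1+r2)/C) = asin(30/35) = 58.9973°
wrap1 = wrap2 = π + 2β = 297.9946°
tangent length = C·cosβ = 18.0278
L = (r1+r2)·wrap + 2·C·cosβ = 30·5.2010 + 2·18.0278 = 192.0851

L=192.085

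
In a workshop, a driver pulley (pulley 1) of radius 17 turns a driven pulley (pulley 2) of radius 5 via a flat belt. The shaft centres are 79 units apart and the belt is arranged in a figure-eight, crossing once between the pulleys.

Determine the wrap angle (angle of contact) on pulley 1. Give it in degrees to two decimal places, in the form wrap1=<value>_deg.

crossed belt: β = asin((r1+r2)/C) = asin(22/79) = 16.1696°
wrap1 = wrap2 = π + 2β = 212.3391°

wrap1=212.34_deg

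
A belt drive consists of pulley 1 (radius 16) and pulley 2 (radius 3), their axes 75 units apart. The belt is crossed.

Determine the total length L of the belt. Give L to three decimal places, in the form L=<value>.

crossed belt: β = asin((r1+r2)/C) = asin(19/75) = 14.6748°
wrap1 = wrap2 = π + 2β = 209.3497°
tangent length = C·cosβ = 72.5534
L = (r1+r2)·wrap + 2·C·cosβ = 19·3.6538 + 2·72.5534 = 214.5298

L=214.530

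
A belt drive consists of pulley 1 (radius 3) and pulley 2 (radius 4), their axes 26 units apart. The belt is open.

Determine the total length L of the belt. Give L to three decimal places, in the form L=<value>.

L=74.030

open belt: β = asin((r2−r1)/C) = asin(1/26) = 2.2042°
wrap1 = π − 2β = 175.5915°
wrap2 = π + 2β = 184.4085°
tangent length = C·cosβ = 25.9808
L = r1·wrap1 + r2·wrap2 + 2·C·cosβ = 3·3.0647 + 4·3.2185 + 2·25.9808 = 74.0296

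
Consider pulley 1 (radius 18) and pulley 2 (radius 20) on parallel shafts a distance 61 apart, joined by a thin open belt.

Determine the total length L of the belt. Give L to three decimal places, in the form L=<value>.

L=241.446

open belt: β = asin((r2−r1)/C) = asin(2/61) = 1.8789°
wrap1 = π − 2β = 176.2422°
wrap2 = π + 2β = 183.7578°
tangent length = C·cosβ = 60.9672
L = r1·wrap1 + r2·wrap2 + 2·C·cosβ = 18·3.0760 + 20·3.2072 + 2·60.9672 = 241.4461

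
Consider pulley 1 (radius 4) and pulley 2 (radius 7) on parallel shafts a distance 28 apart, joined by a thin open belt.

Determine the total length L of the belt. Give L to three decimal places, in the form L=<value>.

L=90.879

open belt: β = asin((r2−r1)/C) = asin(3/28) = 6.1506°
wrap1 = π − 2β = 167.6987°
wrap2 = π + 2β = 192.3013°
tangent length = C·cosβ = 27.8388
L = r1·wrap1 + r2·wrap2 + 2·C·cosβ = 4·2.9269 + 7·3.3563 + 2·27.8388 = 90.8793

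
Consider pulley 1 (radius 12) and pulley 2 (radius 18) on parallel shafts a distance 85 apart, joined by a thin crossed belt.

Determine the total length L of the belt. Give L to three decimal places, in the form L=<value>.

crossed belt: β = asin((r1+r2)/C) = asin(30/85) = 20.6673°
wrap1 = wrap2 = π + 2β = 221.3346°
tangent length = C·cosβ = 79.5299
L = (r1+r2)·wrap + 2·C·cosβ = 30·3.8630 + 2·79.5299 = 274.9503

L=274.950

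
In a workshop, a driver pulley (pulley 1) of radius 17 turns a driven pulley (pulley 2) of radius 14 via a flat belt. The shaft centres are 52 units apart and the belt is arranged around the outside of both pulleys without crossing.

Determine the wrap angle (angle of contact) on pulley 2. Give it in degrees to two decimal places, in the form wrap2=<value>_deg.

wrap2=173.39_deg

open belt: β = asin((r2−r1)/C) = asin(-3/52) = -3.3074°
wrap1 = π − 2β = 186.6147°
wrap2 = π + 2β = 173.3853°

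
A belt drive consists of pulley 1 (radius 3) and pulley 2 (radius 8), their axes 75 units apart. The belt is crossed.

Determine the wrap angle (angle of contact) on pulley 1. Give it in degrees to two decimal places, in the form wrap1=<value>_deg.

wrap1=196.87_deg

crossed belt: β = asin((r1+r2)/C) = asin(11/75) = 8.4338°
wrap1 = wrap2 = π + 2β = 196.8676°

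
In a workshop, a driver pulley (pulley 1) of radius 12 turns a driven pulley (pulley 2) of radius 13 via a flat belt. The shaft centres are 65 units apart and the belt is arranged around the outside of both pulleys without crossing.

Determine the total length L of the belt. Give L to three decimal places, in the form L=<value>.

L=208.555

open belt: β = asin((r2−r1)/C) = asin(1/65) = 0.8815°
wrap1 = π − 2β = 178.2370°
wrap2 = π + 2β = 181.7630°
tangent length = C·cosβ = 64.9923
L = r1·wrap1 + r2·wrap2 + 2·C·cosβ = 12·3.1108 + 13·3.1724 + 2·64.9923 = 208.5552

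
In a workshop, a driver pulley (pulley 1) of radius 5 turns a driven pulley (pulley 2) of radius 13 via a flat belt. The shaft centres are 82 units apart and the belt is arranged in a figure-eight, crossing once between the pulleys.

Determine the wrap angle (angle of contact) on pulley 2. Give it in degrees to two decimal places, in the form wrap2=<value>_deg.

crossed belt: β = asin((r1+r2)/C) = asin(18/82) = 12.6804°
wrap1 = wrap2 = π + 2β = 205.3608°

wrap2=205.36_deg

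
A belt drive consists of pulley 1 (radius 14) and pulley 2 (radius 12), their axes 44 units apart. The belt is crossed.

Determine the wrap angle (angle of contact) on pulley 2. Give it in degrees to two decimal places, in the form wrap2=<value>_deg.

wrap2=252.44_deg

crossed belt: β = asin((r1+r2)/C) = asin(26/44) = 36.2215°
wrap1 = wrap2 = π + 2β = 252.4431°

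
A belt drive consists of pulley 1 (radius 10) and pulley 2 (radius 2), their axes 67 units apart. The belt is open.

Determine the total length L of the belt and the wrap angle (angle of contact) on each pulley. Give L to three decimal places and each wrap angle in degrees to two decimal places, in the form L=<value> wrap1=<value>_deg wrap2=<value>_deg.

L=172.655 wrap1=193.72_deg wrap2=166.28_deg

open belt: β = asin((r2−r1)/C) = asin(-8/67) = -6.8576°
wrap1 = π − 2β = 193.7153°
wrap2 = π + 2β = 166.2847°
tangent length = C·cosβ = 66.5207
L = r1·wrap1 + r2·wrap2 + 2·C·cosβ = 10·3.3810 + 2·2.9022 + 2·66.5207 = 172.6555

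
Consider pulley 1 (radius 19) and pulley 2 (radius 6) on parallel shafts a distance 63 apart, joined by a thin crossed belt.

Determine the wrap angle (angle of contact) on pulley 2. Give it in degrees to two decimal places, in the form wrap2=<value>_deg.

wrap2=226.76_deg

crossed belt: β = asin((r1+r2)/C) = asin(25/63) = 23.3799°
wrap1 = wrap2 = π + 2β = 226.7597°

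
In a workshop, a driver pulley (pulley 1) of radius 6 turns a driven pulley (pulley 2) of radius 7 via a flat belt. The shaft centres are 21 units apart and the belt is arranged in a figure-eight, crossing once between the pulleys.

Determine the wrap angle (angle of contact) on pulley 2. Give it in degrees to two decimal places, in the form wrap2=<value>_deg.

crossed belt: β = asin((r1+r2)/C) = asin(13/21) = 38.2466°
wrap1 = wrap2 = π + 2β = 256.4932°

wrap2=256.49_deg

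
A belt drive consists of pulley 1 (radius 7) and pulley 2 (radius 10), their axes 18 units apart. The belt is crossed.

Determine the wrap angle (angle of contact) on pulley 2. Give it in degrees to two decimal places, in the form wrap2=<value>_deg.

wrap2=321.62_deg

crossed belt: β = asin((r1+r2)/C) = asin(17/18) = 70.8119°
wrap1 = wrap2 = π + 2β = 321.6237°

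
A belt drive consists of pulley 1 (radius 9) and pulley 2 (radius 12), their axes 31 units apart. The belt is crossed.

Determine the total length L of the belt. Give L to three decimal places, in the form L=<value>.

L=142.839

crossed belt: β = asin((r1+r2)/C) = asin(21/31) = 42.6423°
wrap1 = wrap2 = π + 2β = 265.2846°
tangent length = C·cosβ = 22.8035
L = (r1+r2)·wrap + 2·C·cosβ = 21·4.6301 + 2·22.8035 = 142.8389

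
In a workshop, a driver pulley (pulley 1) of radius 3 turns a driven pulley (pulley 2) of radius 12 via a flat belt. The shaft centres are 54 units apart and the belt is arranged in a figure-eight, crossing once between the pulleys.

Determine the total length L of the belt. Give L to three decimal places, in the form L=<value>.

crossed belt: β = asin((r1+r2)/C) = asin(15/54) = 16.1276°
wrap1 = wrap2 = π + 2β = 212.2552°
tangent length = C·cosβ = 51.8748
L = (r1+r2)·wrap + 2·C·cosβ = 15·3.7046 + 2·51.8748 = 159.3180

L=159.318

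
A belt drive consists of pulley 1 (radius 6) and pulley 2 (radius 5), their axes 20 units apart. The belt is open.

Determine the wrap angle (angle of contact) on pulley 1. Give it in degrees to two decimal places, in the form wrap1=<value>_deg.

open belt: β = asin((r2−r1)/C) = asin(-1/20) = -2.8660°
wrap1 = π − 2β = 185.7320°
wrap2 = π + 2β = 174.2680°

wrap1=185.73_deg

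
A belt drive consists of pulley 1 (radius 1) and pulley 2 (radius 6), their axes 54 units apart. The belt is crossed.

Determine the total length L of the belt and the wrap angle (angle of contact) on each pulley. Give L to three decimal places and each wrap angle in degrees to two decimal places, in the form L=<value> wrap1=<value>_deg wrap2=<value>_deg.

L=130.900 wrap1=194.90_deg wrap2=194.90_deg

crossed belt: β = asin((r1+r2)/C) = asin(7/54) = 7.4482°
wrap1 = wrap2 = π + 2β = 194.8964°
tangent length = C·cosβ = 53.5444
L = (r1+r2)·wrap + 2·C·cosβ = 7·3.4016 + 2·53.5444 = 130.8998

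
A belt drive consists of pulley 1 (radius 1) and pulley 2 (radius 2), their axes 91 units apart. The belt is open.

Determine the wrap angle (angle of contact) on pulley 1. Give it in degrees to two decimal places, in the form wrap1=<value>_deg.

wrap1=178.74_deg

open belt: β = asin((r2−r1)/C) = asin(1/91) = 0.6296°
wrap1 = π − 2β = 178.7407°
wrap2 = π + 2β = 181.2593°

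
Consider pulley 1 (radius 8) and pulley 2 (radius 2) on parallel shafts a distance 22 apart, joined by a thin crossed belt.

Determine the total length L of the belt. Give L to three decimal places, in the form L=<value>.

L=80.045

crossed belt: β = asin((r1+r2)/C) = asin(10/22) = 27.0357°
wrap1 = wrap2 = π + 2β = 234.0714°
tangent length = C·cosβ = 19.5959
L = (r1+r2)·wrap + 2·C·cosβ = 10·4.0853 + 2·19.5959 = 80.0450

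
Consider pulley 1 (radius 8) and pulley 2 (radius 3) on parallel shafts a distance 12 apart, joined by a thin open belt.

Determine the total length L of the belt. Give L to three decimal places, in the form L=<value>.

L=60.673

open belt: β = asin((r2−r1)/C) = asin(-5/12) = -24.6243°
wrap1 = π − 2β = 229.2486°
wrap2 = π + 2β = 130.7514°
tangent length = C·cosβ = 10.9087
L = r1·wrap1 + r2·wrap2 + 2·C·cosβ = 8·4.0011 + 3·2.2820 + 2·10.9087 = 60.6727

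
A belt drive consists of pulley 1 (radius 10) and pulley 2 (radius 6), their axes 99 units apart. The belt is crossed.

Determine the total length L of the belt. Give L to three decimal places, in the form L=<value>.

L=250.857

crossed belt: β = asin((r1+r2)/C) = asin(16/99) = 9.3007°
wrap1 = wrap2 = π + 2β = 198.6014°
tangent length = C·cosβ = 97.6985
L = (r1+r2)·wrap + 2·C·cosβ = 16·3.4662 + 2·97.6985 = 250.8570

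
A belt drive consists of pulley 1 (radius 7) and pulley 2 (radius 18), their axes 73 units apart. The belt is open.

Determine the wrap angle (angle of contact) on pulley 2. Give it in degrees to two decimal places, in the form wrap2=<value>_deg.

open belt: β = asin((r2−r1)/C) = asin(11/73) = 8.6666°
wrap1 = π − 2β = 162.6668°
wrap2 = π + 2β = 197.3332°

wrap2=197.33_deg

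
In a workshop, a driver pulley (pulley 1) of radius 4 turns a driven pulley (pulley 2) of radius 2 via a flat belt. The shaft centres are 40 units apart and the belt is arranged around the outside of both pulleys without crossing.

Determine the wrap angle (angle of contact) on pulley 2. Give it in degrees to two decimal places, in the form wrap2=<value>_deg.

wrap2=174.27_deg

open belt: β = asin((r2−r1)/C) = asin(-2/40) = -2.8660°
wrap1 = π − 2β = 185.7320°
wrap2 = π + 2β = 174.2680°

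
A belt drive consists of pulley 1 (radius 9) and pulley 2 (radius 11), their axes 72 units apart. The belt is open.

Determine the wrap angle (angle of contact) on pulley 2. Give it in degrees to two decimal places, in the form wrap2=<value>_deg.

wrap2=183.18_deg

open belt: β = asin((r2−r1)/C) = asin(2/72) = 1.5918°
wrap1 = π − 2β = 176.8165°
wrap2 = π + 2β = 183.1835°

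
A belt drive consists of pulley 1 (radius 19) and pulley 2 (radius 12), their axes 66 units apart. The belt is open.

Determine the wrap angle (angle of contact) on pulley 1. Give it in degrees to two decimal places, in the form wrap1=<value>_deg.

wrap1=192.18_deg

open belt: β = asin((r2−r1)/C) = asin(-7/66) = -6.0883°
wrap1 = π − 2β = 192.1766°
wrap2 = π + 2β = 167.8234°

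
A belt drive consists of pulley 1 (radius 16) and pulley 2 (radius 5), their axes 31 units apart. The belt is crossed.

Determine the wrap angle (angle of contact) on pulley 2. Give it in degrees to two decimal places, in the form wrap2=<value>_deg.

wrap2=265.28_deg

crossed belt: β = asin((r1+r2)/C) = asin(21/31) = 42.6423°
wrap1 = wrap2 = π + 2β = 265.2846°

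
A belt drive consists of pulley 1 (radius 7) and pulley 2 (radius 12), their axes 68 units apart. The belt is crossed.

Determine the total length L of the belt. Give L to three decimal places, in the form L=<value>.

crossed belt: β = asin((r1+r2)/C) = asin(19/68) = 16.2251°
wrap1 = wrap2 = π + 2β = 212.4502°
tangent length = C·cosβ = 65.2917
L = (r1+r2)·wrap + 2·C·cosβ = 19·3.7080 + 2·65.2917 = 201.0345

L=201.034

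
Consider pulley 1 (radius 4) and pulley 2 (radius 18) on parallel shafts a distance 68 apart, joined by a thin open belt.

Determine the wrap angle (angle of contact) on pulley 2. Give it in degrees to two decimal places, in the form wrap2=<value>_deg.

wrap2=203.76_deg

open belt: β = asin((r2−r1)/C) = asin(14/68) = 11.8812°
wrap1 = π − 2β = 156.2377°
wrap2 = π + 2β = 203.7623°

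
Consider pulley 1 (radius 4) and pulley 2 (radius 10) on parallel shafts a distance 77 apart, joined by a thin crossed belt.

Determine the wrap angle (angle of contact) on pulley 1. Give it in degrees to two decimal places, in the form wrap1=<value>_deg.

crossed belt: β = asin((r1+r2)/C) = asin(14/77) = 10.4757°
wrap1 = wrap2 = π + 2β = 200.9514°

wrap1=200.95_deg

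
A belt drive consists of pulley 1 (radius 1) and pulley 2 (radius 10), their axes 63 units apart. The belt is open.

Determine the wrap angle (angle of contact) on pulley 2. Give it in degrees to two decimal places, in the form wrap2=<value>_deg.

open belt: β = asin((r2−r1)/C) = asin(9/63) = 8.2132°
wrap1 = π − 2β = 163.5736°
wrap2 = π + 2β = 196.4264°

wrap2=196.43_deg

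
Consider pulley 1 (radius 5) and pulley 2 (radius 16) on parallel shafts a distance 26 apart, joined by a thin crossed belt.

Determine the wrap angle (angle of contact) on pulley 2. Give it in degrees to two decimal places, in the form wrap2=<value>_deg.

wrap2=287.74_deg

crossed belt: β = asin((r1+r2)/C) = asin(21/26) = 53.8711°
wrap1 = wrap2 = π + 2β = 287.7421°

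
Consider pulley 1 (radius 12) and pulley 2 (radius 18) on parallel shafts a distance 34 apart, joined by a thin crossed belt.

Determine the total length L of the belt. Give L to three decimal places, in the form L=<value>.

crossed belt: β = asin((r1+r2)/C) = asin(30/34) = 61.9275°
wrap1 = wrap2 = π + 2β = 303.8550°
tangent length = C·cosβ = 16.0000
L = (r1+r2)·wrap + 2·C·cosβ = 30·5.3033 + 2·16.0000 = 191.0981

L=191.098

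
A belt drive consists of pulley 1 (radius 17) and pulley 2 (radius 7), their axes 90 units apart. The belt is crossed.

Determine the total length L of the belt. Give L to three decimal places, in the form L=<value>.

crossed belt: β = asin((r1+r2)/C) = asin(24/90) = 15.4660°
wrap1 = wrap2 = π + 2β = 210.9320°
tangent length = C·cosβ = 86.7410
L = (r1+r2)·wrap + 2·C·cosβ = 24·3.6815 + 2·86.7410 = 261.8370

L=261.837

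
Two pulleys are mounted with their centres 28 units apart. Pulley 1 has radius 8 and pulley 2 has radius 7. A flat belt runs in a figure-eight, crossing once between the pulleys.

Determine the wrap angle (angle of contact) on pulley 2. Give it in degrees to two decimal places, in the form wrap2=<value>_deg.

wrap2=244.78_deg

crossed belt: β = asin((r1+r2)/C) = asin(15/28) = 32.3924°
wrap1 = wrap2 = π + 2β = 244.7847°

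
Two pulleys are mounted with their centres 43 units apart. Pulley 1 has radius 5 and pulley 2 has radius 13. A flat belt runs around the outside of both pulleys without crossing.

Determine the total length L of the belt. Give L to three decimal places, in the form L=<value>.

L=144.041

open belt: β = asin((r2−r1)/C) = asin(8/43) = 10.7222°
wrap1 = π − 2β = 158.5557°
wrap2 = π + 2β = 201.4443°
tangent length = C·cosβ = 42.2493
L = r1·wrap1 + r2·wrap2 + 2·C·cosβ = 5·2.7673 + 13·3.5159 + 2·42.2493 = 144.0414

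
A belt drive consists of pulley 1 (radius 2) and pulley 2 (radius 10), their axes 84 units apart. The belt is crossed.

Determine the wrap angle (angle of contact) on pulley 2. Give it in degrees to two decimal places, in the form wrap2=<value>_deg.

wrap2=196.43_deg

crossed belt: β = asin((r1+r2)/C) = asin(12/84) = 8.2132°
wrap1 = wrap2 = π + 2β = 196.4264°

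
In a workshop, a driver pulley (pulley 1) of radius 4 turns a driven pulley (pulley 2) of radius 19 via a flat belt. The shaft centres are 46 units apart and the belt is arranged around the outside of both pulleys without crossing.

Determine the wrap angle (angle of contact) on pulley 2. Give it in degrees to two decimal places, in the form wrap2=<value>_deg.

open belt: β = asin((r2−r1)/C) = asin(15/46) = 19.0314°
wrap1 = π − 2β = 141.9371°
wrap2 = π + 2β = 218.0629°

wrap2=218.06_deg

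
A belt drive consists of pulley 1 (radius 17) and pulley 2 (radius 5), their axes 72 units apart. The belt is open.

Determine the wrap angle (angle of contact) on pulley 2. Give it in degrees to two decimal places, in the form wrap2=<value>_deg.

open belt: β = asin((r2−r1)/C) = asin(-12/72) = -9.5941°
wrap1 = π − 2β = 199.1881°
wrap2 = π + 2β = 160.8119°

wrap2=160.81_deg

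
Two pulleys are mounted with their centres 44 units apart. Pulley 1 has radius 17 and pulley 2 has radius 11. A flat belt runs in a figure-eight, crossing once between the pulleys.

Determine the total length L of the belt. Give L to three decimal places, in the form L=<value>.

crossed belt: β = asin((r1+r2)/C) = asin(28/44) = 39.5212°
wrap1 = wrap2 = π + 2β = 259.0424°
tangent length = C·cosβ = 33.9411
L = (r1+r2)·wrap + 2·C·cosβ = 28·4.5211 + 2·33.9411 = 194.4742

L=194.474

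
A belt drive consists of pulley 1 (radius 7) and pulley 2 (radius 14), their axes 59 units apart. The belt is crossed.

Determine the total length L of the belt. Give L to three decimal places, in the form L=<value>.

L=191.530

crossed belt: β = asin((r1+r2)/C) = asin(21/59) = 20.8506°
wrap1 = wrap2 = π + 2β = 221.7012°
tangent length = C·cosβ = 55.1362
L = (r1+r2)·wrap + 2·C·cosβ = 21·3.8694 + 2·55.1362 = 191.5301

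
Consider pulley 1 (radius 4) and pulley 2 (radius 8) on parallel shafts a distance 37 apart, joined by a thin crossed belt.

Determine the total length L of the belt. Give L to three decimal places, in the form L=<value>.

crossed belt: β = asin((r1+r2)/C) = asin(12/37) = 18.9246°
wrap1 = wrap2 = π + 2β = 217.8493°
tangent length = C·cosβ = 35.0000
L = (r1+r2)·wrap + 2·C·cosβ = 12·3.8022 + 2·35.0000 = 115.6262

L=115.626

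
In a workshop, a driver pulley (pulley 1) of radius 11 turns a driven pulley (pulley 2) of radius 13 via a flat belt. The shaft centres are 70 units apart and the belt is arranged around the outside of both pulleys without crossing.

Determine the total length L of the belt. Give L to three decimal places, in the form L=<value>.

open belt: β = asin((r2−r1)/C) = asin(2/70) = 1.6372°
wrap1 = π − 2β = 176.7255°
wrap2 = π + 2β = 183.2745°
tangent length = C·cosβ = 69.9714
L = r1·wrap1 + r2·wrap2 + 2·C·cosβ = 11·3.0844 + 13·3.1987 + 2·69.9714 = 215.4554

L=215.455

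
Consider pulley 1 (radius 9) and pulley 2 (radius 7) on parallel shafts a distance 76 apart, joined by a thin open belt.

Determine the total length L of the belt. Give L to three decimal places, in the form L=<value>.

L=202.318

open belt: β = asin((r2−r1)/C) = asin(-2/76) = -1.5080°
wrap1 = π − 2β = 183.0159°
wrap2 = π + 2β = 176.9841°
tangent length = C·cosβ = 75.9737
L = r1·wrap1 + r2·wrap2 + 2·C·cosβ = 9·3.1942 + 7·3.0890 + 2·75.9737 = 202.3181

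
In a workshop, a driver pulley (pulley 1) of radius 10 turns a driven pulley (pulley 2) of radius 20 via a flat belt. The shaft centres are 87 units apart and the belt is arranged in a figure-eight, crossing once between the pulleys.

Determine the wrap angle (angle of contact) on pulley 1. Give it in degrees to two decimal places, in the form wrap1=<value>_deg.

wrap1=220.34_deg

crossed belt: β = asin((r1+r2)/C) = asin(30/87) = 20.1713°
wrap1 = wrap2 = π + 2β = 220.3425°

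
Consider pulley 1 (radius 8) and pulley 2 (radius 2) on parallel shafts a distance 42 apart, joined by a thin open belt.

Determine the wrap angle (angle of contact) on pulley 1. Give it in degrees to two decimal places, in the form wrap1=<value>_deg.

open belt: β = asin((r2−r1)/C) = asin(-6/42) = -8.2132°
wrap1 = π − 2β = 196.4264°
wrap2 = π + 2β = 163.5736°

wrap1=196.43_deg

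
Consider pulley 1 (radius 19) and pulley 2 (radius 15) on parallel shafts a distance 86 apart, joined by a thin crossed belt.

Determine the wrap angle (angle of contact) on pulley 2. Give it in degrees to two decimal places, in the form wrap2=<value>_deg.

wrap2=226.58_deg

crossed belt: β = asin((r1+r2)/C) = asin(34/86) = 23.2877°
wrap1 = wrap2 = π + 2β = 226.5755°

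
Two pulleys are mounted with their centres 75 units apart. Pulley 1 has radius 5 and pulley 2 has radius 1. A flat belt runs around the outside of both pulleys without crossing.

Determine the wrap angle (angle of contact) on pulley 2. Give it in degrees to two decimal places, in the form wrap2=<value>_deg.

wrap2=173.89_deg

open belt: β = asin((r2−r1)/C) = asin(-4/75) = -3.0572°
wrap1 = π − 2β = 186.1145°
wrap2 = π + 2β = 173.8855°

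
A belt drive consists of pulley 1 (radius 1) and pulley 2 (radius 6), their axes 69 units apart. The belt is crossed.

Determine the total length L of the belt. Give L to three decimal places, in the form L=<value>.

L=160.702

crossed belt: β = asin((r1+r2)/C) = asin(7/69) = 5.8226°
wrap1 = wrap2 = π + 2β = 191.6453°
tangent length = C·cosβ = 68.6440
L = (r1+r2)·wrap + 2·C·cosβ = 7·3.3448 + 2·68.6440 = 160.7019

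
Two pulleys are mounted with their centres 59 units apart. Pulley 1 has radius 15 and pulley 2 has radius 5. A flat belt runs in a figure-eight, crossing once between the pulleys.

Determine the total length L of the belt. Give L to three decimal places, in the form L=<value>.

L=187.679

crossed belt: β = asin((r1+r2)/C) = asin(20/59) = 19.8149°
wrap1 = wrap2 = π + 2β = 219.6299°
tangent length = C·cosβ = 55.5068
L = (r1+r2)·wrap + 2·C·cosβ = 20·3.8333 + 2·55.5068 = 187.6788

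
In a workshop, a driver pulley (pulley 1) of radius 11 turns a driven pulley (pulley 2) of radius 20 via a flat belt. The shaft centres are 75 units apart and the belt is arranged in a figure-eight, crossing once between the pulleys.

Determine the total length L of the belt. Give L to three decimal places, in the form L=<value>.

L=260.395

crossed belt: β = asin((r1+r2)/C) = asin(31/75) = 24.4144°
wrap1 = wrap2 = π + 2β = 228.8288°
tangent length = C·cosβ = 68.2935
L = (r1+r2)·wrap + 2·C·cosβ = 31·3.9938 + 2·68.2935 = 260.3953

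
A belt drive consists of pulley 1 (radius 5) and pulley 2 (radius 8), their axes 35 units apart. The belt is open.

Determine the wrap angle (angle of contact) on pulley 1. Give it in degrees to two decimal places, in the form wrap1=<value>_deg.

wrap1=170.17_deg

open belt: β = asin((r2−r1)/C) = asin(3/35) = 4.9171°
wrap1 = π − 2β = 170.1658°
wrap2 = π + 2β = 189.8342°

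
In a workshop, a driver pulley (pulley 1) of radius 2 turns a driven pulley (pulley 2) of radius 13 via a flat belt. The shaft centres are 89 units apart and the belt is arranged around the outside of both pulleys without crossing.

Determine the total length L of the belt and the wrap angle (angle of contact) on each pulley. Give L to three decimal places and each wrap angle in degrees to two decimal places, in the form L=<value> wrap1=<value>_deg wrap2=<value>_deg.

open belt: β = asin((r2−r1)/C) = asin(11/89) = 7.0997°
wrap1 = π − 2β = 165.8007°
wrap2 = π + 2β = 194.1993°
tangent length = C·cosβ = 88.3176
L = r1·wrap1 + r2·wrap2 + 2·C·cosβ = 2·2.8938 + 13·3.3894 + 2·88.3176 = 226.4852

L=226.485 wrap1=165.80_deg wrap2=194.20_deg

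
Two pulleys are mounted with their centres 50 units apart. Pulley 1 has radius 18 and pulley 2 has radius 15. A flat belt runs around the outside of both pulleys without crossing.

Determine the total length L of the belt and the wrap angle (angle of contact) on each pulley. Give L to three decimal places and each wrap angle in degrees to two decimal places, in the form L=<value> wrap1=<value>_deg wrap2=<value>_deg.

L=203.853 wrap1=186.88_deg wrap2=173.12_deg

open belt: β = asin((r2−r1)/C) = asin(-3/50) = -3.4398°
wrap1 = π − 2β = 186.8796°
wrap2 = π + 2β = 173.1204°
tangent length = C·cosβ = 49.9099
L = r1·wrap1 + r2·wrap2 + 2·C·cosβ = 18·3.2617 + 15·3.0215 + 2·49.9099 = 203.8526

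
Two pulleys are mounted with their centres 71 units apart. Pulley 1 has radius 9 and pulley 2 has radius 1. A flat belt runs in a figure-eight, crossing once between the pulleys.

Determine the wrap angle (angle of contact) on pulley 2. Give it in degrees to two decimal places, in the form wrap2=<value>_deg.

wrap2=196.19_deg

crossed belt: β = asin((r1+r2)/C) = asin(10/71) = 8.0967°
wrap1 = wrap2 = π + 2β = 196.1935°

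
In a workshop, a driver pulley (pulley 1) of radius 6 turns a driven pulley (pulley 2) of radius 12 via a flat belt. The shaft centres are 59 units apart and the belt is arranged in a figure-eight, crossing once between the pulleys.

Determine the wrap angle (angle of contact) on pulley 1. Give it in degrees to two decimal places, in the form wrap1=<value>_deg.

wrap1=215.53_deg

crossed belt: β = asin((r1+r2)/C) = asin(18/59) = 17.7633°
wrap1 = wrap2 = π + 2β = 215.5265°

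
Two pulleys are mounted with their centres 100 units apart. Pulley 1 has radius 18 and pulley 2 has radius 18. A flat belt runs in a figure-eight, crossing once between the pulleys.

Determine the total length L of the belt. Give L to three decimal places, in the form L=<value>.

crossed belt: β = asin((r1+r2)/C) = asin(36/100) = 21.1002°
wrap1 = wrap2 = π + 2β = 222.2004°
tangent length = C·cosβ = 93.2952
L = (r1+r2)·wrap + 2·C·cosβ = 36·3.8781 + 2·93.2952 = 326.2031

L=326.203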